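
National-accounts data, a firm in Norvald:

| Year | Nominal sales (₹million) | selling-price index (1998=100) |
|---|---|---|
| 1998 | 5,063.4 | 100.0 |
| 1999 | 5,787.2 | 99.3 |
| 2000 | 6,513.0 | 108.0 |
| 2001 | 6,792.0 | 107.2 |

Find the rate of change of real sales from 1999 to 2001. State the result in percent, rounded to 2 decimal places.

8.71%

Real sales 1999 = 5787.2/0.993 = 5828.00.
Real sales 2001 = 6792.0/1.072 = 6335.82.
Change = 6335.82/5828.00 − 1 = 0.0871.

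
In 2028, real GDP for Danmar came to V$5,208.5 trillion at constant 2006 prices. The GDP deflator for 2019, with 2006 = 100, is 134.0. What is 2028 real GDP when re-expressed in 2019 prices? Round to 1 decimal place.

V$6,979.4 trillion

Real GDP in 2019 prices = Real GDP in 2006 prices × (P_2019/P_2006) = 5208.5 × 1.340 = 6979.39.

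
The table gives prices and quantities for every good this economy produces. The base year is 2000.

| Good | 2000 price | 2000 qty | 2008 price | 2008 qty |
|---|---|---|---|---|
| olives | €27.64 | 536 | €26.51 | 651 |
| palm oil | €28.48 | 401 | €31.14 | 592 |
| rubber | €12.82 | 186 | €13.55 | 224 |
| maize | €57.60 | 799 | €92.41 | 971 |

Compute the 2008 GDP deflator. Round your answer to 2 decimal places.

137.16

Nominal GDP 2008 = 26.51·651 + 31.14·592 + 13.55·224 + 92.41·971 = 128458.20.
Real GDP 2008 (at 2000 prices) = 27.64·651 + 28.48·592 + 12.82·224 + 57.60·971 = 93655.08.
Deflator = Nominal/Real × 100 = 128458.20/93655.08 × 100 = 137.161.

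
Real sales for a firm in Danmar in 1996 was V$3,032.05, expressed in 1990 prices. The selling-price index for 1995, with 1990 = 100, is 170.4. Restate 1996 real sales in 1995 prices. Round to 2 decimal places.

Real sales in 1995 prices = Real sales in 1990 prices × (P_1995/P_1990) = 3032.05 × 1.704 = 5166.61.

V$5,166.61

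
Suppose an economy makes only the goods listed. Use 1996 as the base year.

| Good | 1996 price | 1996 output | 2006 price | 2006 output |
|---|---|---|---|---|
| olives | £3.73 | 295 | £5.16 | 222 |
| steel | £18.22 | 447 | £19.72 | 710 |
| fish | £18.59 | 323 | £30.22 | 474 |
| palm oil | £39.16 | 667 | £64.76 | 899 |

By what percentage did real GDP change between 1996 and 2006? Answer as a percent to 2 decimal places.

39.67%

Real GDP 1996 = Nominal GDP 1996 = 3.73·295 + 18.22·447 + 18.59·323 + 39.16·667 = 41368.98.
Real GDP 2006 (at 1996 prices) = 3.73·222 + 18.22·710 + 18.59·474 + 39.16·899 = 57780.76.
Real growth = 57780.76/41368.98 − 1 = 0.3967.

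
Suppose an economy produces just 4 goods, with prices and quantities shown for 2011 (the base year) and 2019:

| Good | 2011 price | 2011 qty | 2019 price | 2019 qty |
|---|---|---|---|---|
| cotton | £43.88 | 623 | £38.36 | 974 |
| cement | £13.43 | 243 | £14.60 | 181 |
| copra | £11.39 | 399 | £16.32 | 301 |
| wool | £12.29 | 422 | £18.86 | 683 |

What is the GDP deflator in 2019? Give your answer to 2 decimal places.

Nominal GDP 2019 = 38.36·974 + 14.60·181 + 16.32·301 + 18.86·683 = 57798.94.
Real GDP 2019 (at 2011 prices) = 43.88·974 + 13.43·181 + 11.39·301 + 12.29·683 = 56992.41.
Deflator = Nominal/Real × 100 = 57798.94/56992.41 × 100 = 101.415.

101.42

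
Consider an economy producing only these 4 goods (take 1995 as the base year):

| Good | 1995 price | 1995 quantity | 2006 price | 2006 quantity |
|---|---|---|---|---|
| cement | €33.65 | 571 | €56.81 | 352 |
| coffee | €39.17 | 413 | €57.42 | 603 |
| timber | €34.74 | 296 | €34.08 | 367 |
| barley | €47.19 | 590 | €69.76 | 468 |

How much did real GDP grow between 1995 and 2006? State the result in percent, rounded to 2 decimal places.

-4.38%

Real GDP 1995 = Nominal GDP 1995 = 33.65·571 + 39.17·413 + 34.74·296 + 47.19·590 = 73516.50.
Real GDP 2006 (at 1995 prices) = 33.65·352 + 39.17·603 + 34.74·367 + 47.19·468 = 70298.81.
Real growth = 70298.81/73516.50 − 1 = -0.0438.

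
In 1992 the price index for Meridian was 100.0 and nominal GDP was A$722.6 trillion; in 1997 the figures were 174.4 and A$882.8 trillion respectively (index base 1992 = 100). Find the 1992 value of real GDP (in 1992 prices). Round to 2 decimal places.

A$722.60 trillion

Real GDP = Nominal / (price index/100) = 722.6 / 1.000 = 722.60.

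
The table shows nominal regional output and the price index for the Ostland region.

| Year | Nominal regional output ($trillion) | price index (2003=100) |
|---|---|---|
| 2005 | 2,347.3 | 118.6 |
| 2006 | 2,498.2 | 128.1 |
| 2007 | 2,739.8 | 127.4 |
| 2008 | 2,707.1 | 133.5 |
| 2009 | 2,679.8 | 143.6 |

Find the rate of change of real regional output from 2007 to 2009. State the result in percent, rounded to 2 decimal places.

Real regional output 2007 = 2739.8/1.274 = 2150.55.
Real regional output 2009 = 2679.8/1.436 = 1866.16.
Change = 1866.16/2150.55 − 1 = -0.1322.

-13.22%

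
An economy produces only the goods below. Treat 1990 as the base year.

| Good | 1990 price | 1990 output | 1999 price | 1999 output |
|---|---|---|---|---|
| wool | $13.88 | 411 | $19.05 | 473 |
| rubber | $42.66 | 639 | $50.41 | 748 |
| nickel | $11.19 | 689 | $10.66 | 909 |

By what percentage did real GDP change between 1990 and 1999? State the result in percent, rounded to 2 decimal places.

19.60%

Real GDP 1990 = Nominal GDP 1990 = 13.88·411 + 42.66·639 + 11.19·689 = 40674.33.
Real GDP 1999 (at 1990 prices) = 13.88·473 + 42.66·748 + 11.19·909 = 48646.63.
Real growth = 48646.63/40674.33 − 1 = 0.1960.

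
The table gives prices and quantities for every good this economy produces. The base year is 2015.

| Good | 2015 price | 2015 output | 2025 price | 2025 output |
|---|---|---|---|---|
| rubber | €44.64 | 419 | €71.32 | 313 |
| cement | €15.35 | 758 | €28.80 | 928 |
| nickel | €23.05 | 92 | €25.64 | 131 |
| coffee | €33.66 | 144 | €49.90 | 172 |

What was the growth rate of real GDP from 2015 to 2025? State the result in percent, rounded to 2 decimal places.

-0.75%

Real GDP 2015 = Nominal GDP 2015 = 44.64·419 + 15.35·758 + 23.05·92 + 33.66·144 = 37307.10.
Real GDP 2025 (at 2015 prices) = 44.64·313 + 15.35·928 + 23.05·131 + 33.66·172 = 37026.19.
Real growth = 37026.19/37307.10 − 1 = -0.0075.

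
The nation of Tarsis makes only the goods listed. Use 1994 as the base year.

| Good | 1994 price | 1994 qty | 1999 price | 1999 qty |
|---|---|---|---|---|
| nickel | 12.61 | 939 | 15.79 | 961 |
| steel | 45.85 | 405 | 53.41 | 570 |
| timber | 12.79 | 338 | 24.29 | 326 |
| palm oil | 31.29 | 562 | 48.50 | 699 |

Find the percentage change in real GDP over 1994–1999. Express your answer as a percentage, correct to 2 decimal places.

Real GDP 1994 = Nominal GDP 1994 = 12.61·939 + 45.85·405 + 12.79·338 + 31.29·562 = 52318.04.
Real GDP 1999 (at 1994 prices) = 12.61·961 + 45.85·570 + 12.79·326 + 31.29·699 = 64293.96.
Real growth = 64293.96/52318.04 − 1 = 0.2289.

22.89%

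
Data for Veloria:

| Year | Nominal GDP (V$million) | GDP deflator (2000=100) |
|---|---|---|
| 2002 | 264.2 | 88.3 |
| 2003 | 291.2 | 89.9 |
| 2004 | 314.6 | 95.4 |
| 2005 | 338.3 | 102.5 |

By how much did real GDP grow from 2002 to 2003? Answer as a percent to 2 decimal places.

Real GDP 2002 = 264.2/0.883 = 299.21.
Real GDP 2003 = 291.2/0.899 = 323.92.
Change = 323.92/299.21 − 1 = 0.0826.

8.26%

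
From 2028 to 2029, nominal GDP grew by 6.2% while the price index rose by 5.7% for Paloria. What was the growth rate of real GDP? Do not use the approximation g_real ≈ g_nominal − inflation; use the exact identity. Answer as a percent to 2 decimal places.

(1 + g_nom) = (1 + g_real)(1 + π), so g_real = 1.0620 / 1.0570 − 1 = 0.00473.

0.47%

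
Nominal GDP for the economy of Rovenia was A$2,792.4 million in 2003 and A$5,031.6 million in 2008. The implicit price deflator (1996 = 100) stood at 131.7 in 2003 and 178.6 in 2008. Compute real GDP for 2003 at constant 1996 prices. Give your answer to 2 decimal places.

A$2,120.27 million

Real GDP = Nominal / (implicit price deflator/100) = 2792.4 / 1.317 = 2120.27.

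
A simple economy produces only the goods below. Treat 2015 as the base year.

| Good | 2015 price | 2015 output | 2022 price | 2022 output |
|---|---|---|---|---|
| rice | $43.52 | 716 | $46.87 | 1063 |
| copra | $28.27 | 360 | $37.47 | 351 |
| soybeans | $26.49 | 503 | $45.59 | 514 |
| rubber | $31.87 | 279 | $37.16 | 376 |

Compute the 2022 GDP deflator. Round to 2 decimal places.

Nominal GDP 2022 = 46.87·1063 + 37.47·351 + 45.59·514 + 37.16·376 = 100380.20.
Real GDP 2022 (at 2015 prices) = 43.52·1063 + 28.27·351 + 26.49·514 + 31.87·376 = 81783.51.
Deflator = Nominal/Real × 100 = 100380.20/81783.51 × 100 = 122.739.

122.74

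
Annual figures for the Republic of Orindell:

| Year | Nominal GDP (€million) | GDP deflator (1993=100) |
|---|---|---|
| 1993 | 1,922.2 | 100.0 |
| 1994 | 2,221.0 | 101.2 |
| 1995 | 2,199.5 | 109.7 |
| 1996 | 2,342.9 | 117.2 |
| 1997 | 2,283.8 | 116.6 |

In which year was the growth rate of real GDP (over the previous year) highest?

1994

1994: real = 2221.0/1.012 = 2194.66; growth vs 1993 (1922.20) = 14.17%.
1995: real = 2199.5/1.097 = 2005.01; growth vs 1994 (2194.66) = -8.64%.
1996: real = 2342.9/1.172 = 1999.06; growth vs 1995 (2005.01) = -0.30%.
1997: real = 2283.8/1.166 = 1958.66; growth vs 1996 (1999.06) = -2.02%.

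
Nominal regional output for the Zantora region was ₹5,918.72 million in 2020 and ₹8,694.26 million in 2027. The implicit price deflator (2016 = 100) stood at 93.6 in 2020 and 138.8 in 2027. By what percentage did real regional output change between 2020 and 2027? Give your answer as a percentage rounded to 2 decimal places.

-0.94%

Real regional output 2020 = 5918.72 / 0.936 = 6323.42.
Real regional output 2027 = 8694.26 / 1.388 = 6263.88.
Real growth = 6263.88 / 6323.42 − 1 = -0.0094.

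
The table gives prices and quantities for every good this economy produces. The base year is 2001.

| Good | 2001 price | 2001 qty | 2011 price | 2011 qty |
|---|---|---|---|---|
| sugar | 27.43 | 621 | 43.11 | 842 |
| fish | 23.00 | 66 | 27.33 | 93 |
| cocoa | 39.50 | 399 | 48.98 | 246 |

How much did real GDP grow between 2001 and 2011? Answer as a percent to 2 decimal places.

Real GDP 2001 = Nominal GDP 2001 = 27.43·621 + 23.00·66 + 39.50·399 = 34312.53.
Real GDP 2011 (at 2001 prices) = 27.43·842 + 23.00·93 + 39.50·246 = 34952.06.
Real growth = 34952.06/34312.53 − 1 = 0.0186.

1.86%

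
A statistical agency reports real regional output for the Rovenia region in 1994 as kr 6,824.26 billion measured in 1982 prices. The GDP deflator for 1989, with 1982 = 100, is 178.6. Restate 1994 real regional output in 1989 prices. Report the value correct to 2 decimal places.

Real regional output in 1989 prices = Real regional output in 1982 prices × (P_1989/P_1982) = 6824.26 × 1.786 = 12188.13.

kr 12,188.13 billion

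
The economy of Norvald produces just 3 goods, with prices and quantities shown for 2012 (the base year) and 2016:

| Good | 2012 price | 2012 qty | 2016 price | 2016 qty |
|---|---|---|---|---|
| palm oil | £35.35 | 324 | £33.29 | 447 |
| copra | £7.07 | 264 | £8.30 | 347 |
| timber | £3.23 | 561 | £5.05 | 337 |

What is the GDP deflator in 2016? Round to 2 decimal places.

Nominal GDP 2016 = 33.29·447 + 8.30·347 + 5.05·337 = 19462.58.
Real GDP 2016 (at 2012 prices) = 35.35·447 + 7.07·347 + 3.23·337 = 19343.25.
Deflator = Nominal/Real × 100 = 19462.58/19343.25 × 100 = 100.617.

100.62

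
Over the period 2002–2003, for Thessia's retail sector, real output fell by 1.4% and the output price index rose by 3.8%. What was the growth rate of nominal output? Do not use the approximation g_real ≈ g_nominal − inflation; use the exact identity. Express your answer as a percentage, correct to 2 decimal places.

2.35%

(1 + g_nom) = (1 + g_real)(1 + π) = 0.9860 × 1.0380 = 1.02347.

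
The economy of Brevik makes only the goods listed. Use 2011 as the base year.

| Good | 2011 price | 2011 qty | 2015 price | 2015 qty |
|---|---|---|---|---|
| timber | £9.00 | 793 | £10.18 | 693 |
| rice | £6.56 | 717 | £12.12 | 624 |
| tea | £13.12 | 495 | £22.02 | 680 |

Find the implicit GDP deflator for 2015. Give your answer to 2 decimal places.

153.70

Nominal GDP 2015 = 10.18·693 + 12.12·624 + 22.02·680 = 29591.22.
Real GDP 2015 (at 2011 prices) = 9.00·693 + 6.56·624 + 13.12·680 = 19252.04.
Deflator = Nominal/Real × 100 = 29591.22/19252.04 × 100 = 153.704.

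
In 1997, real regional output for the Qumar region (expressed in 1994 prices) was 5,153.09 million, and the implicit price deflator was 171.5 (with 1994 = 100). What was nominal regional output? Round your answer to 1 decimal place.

Nominal regional output = Real × (implicit price deflator/100) = 5153.09 × 1.715 = 8837.55.

8,837.5 million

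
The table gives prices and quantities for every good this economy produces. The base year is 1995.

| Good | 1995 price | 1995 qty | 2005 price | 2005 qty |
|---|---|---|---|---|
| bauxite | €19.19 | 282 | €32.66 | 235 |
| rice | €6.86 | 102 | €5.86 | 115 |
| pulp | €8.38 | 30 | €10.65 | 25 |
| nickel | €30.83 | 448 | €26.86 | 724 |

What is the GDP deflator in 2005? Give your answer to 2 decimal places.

Nominal GDP 2005 = 32.66·235 + 5.86·115 + 10.65·25 + 26.86·724 = 28061.89.
Real GDP 2005 (at 1995 prices) = 19.19·235 + 6.86·115 + 8.38·25 + 30.83·724 = 27828.97.
Deflator = Nominal/Real × 100 = 28061.89/27828.97 × 100 = 100.837.

100.84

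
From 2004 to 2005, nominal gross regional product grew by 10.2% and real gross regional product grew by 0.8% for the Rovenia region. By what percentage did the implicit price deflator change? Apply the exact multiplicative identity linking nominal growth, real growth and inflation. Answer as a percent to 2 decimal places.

(1 + g_nom) = (1 + g_real)(1 + π), so π = 1.1020 / 1.0080 − 1 = 0.09325.

9.33%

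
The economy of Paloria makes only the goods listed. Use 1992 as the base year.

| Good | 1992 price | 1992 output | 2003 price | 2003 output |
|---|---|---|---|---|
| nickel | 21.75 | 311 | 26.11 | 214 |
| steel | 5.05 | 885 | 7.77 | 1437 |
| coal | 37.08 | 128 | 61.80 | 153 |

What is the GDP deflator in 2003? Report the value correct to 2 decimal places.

Nominal GDP 2003 = 26.11·214 + 7.77·1437 + 61.80·153 = 26208.43.
Real GDP 2003 (at 1992 prices) = 21.75·214 + 5.05·1437 + 37.08·153 = 17584.59.
Deflator = Nominal/Real × 100 = 26208.43/17584.59 × 100 = 149.042.

149.04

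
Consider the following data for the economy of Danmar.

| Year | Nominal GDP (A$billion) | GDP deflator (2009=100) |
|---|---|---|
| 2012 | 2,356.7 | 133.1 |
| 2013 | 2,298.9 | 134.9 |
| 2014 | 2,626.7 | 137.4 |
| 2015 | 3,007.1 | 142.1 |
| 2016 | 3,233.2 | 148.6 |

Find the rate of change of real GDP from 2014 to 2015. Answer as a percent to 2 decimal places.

Real GDP 2014 = 2626.7/1.374 = 1911.72.
Real GDP 2015 = 3007.1/1.421 = 2116.19.
Change = 2116.19/1911.72 − 1 = 0.1070.

10.70%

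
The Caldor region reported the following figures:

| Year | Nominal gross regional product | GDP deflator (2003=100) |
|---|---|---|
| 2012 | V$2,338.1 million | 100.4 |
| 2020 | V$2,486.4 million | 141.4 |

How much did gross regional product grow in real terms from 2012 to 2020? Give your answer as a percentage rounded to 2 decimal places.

-24.49%

Real gross regional product 2012 = 2338.1 / 1.004 = 2328.78.
Real gross regional product 2020 = 2486.4 / 1.414 = 1758.42.
Real growth = 1758.42 / 2328.78 − 1 = -0.2449.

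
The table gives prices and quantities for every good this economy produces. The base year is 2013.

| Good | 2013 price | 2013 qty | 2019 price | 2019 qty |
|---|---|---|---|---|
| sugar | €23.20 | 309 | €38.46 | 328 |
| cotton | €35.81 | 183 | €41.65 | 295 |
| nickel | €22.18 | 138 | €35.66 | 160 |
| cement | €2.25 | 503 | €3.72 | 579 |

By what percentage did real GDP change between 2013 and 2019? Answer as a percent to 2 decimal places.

Real GDP 2013 = Nominal GDP 2013 = 23.20·309 + 35.81·183 + 22.18·138 + 2.25·503 = 17914.62.
Real GDP 2019 (at 2013 prices) = 23.20·328 + 35.81·295 + 22.18·160 + 2.25·579 = 23025.10.
Real growth = 23025.10/17914.62 − 1 = 0.2853.

28.53%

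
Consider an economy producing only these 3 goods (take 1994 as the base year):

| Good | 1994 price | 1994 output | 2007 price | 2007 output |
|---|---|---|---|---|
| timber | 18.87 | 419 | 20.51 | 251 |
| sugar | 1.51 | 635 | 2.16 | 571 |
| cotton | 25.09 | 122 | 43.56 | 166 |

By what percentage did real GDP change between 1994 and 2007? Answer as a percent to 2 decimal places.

-18.13%

Real GDP 1994 = Nominal GDP 1994 = 18.87·419 + 1.51·635 + 25.09·122 = 11926.36.
Real GDP 2007 (at 1994 prices) = 18.87·251 + 1.51·571 + 25.09·166 = 9763.52.
Real growth = 9763.52/11926.36 − 1 = -0.1813.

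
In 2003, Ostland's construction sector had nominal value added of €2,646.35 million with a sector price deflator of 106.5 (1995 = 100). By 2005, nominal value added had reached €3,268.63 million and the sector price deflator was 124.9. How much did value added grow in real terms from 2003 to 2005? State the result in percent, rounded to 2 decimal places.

5.32%

Real value added 2003 = 2646.35 / 1.065 = 2484.84.
Real value added 2005 = 3268.63 / 1.249 = 2617.00.
Real growth = 2617.00 / 2484.84 − 1 = 0.0532.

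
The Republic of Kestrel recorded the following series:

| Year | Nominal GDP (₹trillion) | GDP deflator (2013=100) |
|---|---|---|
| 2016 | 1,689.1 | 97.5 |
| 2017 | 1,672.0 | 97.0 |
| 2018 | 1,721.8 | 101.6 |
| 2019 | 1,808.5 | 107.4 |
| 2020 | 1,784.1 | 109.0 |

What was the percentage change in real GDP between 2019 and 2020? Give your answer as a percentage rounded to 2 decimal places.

Real GDP 2019 = 1808.5/1.074 = 1683.89.
Real GDP 2020 = 1784.1/1.090 = 1636.79.
Change = 1636.79/1683.89 − 1 = -0.0280.

-2.80%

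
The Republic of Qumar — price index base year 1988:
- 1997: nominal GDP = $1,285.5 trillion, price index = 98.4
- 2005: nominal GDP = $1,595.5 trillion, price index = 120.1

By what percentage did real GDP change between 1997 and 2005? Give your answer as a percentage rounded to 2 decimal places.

Deflate each year: 1997 → 1285.5/0.984 = 1306.40; 2005 → 1595.5/1.201 = 1328.48.
So real GDP changed by 1328.48/1306.40 − 1 = 0.0169, i.e. 1.69%.

1.69%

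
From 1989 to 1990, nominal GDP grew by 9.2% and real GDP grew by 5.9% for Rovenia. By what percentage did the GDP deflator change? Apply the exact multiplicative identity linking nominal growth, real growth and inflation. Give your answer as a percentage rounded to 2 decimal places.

3.12%

(1 + g_nom) = (1 + g_real)(1 + π), so π = 1.0920 / 1.0590 − 1 = 0.03116.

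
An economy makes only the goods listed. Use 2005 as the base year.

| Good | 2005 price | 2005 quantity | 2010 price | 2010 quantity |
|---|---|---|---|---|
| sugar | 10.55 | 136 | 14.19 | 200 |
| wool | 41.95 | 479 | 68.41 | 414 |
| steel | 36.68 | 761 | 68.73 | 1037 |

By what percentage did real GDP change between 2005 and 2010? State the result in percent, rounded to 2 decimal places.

Real GDP 2005 = Nominal GDP 2005 = 10.55·136 + 41.95·479 + 36.68·761 = 49442.33.
Real GDP 2010 (at 2005 prices) = 10.55·200 + 41.95·414 + 36.68·1037 = 57514.46.
Real growth = 57514.46/49442.33 − 1 = 0.1633.

16.33%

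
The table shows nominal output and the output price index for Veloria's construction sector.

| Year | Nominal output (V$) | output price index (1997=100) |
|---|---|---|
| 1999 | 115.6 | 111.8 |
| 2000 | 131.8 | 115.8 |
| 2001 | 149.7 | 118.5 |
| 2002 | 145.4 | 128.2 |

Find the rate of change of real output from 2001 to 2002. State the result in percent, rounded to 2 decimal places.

-10.22%

Real output 2001 = 149.7/1.185 = 126.33.
Real output 2002 = 145.4/1.282 = 113.42.
Change = 113.42/126.33 − 1 = -0.1022.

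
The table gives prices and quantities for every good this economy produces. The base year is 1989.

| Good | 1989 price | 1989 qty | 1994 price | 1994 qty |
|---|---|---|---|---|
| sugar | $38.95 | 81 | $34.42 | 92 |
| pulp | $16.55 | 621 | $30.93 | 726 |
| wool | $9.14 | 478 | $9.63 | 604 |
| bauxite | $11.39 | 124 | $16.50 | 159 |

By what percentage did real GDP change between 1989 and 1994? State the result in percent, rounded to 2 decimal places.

19.34%

Real GDP 1989 = Nominal GDP 1989 = 38.95·81 + 16.55·621 + 9.14·478 + 11.39·124 = 19213.78.
Real GDP 1994 (at 1989 prices) = 38.95·92 + 16.55·726 + 9.14·604 + 11.39·159 = 22930.27.
Real growth = 22930.27/19213.78 − 1 = 0.1934.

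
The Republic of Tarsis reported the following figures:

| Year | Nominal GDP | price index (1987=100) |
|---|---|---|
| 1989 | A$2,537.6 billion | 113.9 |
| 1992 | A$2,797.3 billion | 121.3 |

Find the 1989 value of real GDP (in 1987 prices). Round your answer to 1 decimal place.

A$2,227.9 billion

Real GDP = Nominal / (price index/100) = 2537.6 / 1.139 = 2227.92.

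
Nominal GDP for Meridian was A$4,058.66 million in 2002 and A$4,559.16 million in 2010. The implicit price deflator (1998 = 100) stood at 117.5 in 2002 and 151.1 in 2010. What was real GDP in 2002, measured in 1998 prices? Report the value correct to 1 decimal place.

A$3,454.2 million

Real GDP = Nominal / (implicit price deflator/100) = 4058.66 / 1.175 = 3454.18.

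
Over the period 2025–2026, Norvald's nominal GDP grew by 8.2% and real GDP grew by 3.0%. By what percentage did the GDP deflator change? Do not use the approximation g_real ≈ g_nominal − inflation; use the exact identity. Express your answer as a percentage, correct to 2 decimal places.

(1 + g_nom) = (1 + g_real)(1 + π), so π = 1.0820 / 1.0300 − 1 = 0.05049.

5.05%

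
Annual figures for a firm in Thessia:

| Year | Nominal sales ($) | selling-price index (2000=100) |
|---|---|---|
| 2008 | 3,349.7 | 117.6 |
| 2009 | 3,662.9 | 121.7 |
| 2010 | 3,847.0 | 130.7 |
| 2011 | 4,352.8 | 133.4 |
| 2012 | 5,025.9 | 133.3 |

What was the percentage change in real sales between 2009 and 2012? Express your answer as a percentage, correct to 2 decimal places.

25.27%

Real sales 2009 = 3662.9/1.217 = 3009.78.
Real sales 2012 = 5025.9/1.333 = 3770.37.
Change = 3770.37/3009.78 − 1 = 0.2527.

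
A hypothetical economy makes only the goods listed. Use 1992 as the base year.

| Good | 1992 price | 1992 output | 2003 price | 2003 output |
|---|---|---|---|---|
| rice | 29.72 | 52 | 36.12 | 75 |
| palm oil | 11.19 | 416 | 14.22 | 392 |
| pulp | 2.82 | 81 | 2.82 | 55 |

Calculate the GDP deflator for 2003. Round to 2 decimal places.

Nominal GDP 2003 = 36.12·75 + 14.22·392 + 2.82·55 = 8438.34.
Real GDP 2003 (at 1992 prices) = 29.72·75 + 11.19·392 + 2.82·55 = 6770.58.
Deflator = Nominal/Real × 100 = 8438.34/6770.58 × 100 = 124.632.

124.63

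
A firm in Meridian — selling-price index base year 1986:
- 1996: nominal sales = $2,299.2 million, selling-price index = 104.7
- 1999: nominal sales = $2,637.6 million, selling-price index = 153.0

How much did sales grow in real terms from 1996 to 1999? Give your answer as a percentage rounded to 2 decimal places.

-21.50%

Real sales 1996 = 2299.2 / 1.047 = 2195.99.
Real sales 1999 = 2637.6 / 1.530 = 1723.92.
Real growth = 1723.92 / 2195.99 − 1 = -0.2150.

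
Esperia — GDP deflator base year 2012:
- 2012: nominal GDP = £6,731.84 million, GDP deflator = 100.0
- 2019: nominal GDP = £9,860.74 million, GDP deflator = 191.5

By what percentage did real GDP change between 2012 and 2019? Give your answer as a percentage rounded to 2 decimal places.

-23.51%

Real GDP 2012 = 6731.84 / 1.000 = 6731.84.
Real GDP 2019 = 9860.74 / 1.915 = 5149.21.
Real growth = 5149.21 / 6731.84 − 1 = -0.2351.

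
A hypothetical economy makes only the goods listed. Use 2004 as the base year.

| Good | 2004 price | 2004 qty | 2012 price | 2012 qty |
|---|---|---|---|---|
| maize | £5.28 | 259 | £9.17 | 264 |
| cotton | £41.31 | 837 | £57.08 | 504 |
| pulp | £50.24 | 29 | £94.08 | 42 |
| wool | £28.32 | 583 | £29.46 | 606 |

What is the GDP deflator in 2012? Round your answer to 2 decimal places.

127.74

Nominal GDP 2012 = 9.17·264 + 57.08·504 + 94.08·42 + 29.46·606 = 52993.32.
Real GDP 2012 (at 2004 prices) = 5.28·264 + 41.31·504 + 50.24·42 + 28.32·606 = 41486.16.
Deflator = Nominal/Real × 100 = 52993.32/41486.16 × 100 = 127.737.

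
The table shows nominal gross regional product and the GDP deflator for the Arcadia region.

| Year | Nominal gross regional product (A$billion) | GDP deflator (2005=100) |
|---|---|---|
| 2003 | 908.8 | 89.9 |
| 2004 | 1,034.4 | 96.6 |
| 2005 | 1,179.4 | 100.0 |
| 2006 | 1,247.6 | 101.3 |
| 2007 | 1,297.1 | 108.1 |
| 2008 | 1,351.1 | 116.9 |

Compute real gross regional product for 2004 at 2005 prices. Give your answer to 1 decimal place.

A$1,070.8 billion

Real gross regional product 2004 = 1034.4 / 0.966 = 1070.81.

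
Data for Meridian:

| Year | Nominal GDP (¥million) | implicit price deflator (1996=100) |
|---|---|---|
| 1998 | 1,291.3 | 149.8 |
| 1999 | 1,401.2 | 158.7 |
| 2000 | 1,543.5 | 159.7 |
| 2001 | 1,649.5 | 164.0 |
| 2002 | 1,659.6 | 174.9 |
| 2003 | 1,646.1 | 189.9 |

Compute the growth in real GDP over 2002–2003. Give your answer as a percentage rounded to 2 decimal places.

-8.65%

Real GDP 2002 = 1659.6/1.749 = 948.89.
Real GDP 2003 = 1646.1/1.899 = 866.82.
Change = 866.82/948.89 − 1 = -0.0865.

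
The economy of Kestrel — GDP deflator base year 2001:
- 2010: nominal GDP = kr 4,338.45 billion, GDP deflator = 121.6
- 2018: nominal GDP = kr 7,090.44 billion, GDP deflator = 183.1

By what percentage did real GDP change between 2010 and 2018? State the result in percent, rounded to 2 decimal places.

8.54%

Deflate each year: 2010 → 4338.45/1.216 = 3567.80; 2018 → 7090.44/1.831 = 3872.44.
So real GDP changed by 3872.44/3567.80 − 1 = 0.0854, i.e. 8.54%.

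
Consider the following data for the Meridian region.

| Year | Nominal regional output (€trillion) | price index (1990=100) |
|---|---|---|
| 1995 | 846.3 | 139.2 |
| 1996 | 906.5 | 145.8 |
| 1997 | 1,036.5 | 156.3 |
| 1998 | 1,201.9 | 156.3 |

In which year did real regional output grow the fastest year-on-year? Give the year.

1998

1996: real = 906.5/1.458 = 621.74; growth vs 1995 (607.97) = 2.26%.
1997: real = 1036.5/1.563 = 663.15; growth vs 1996 (621.74) = 6.66%.
1998: real = 1201.9/1.563 = 768.97; growth vs 1997 (663.15) = 15.96%.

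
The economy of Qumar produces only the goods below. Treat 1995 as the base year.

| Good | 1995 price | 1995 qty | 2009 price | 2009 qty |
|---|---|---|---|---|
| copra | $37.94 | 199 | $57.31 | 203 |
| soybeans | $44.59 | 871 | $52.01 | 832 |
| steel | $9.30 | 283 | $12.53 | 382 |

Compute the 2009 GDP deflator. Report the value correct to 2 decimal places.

123.45

Nominal GDP 2009 = 57.31·203 + 52.01·832 + 12.53·382 = 59692.71.
Real GDP 2009 (at 1995 prices) = 37.94·203 + 44.59·832 + 9.30·382 = 48353.30.
Deflator = Nominal/Real × 100 = 59692.71/48353.30 × 100 = 123.451.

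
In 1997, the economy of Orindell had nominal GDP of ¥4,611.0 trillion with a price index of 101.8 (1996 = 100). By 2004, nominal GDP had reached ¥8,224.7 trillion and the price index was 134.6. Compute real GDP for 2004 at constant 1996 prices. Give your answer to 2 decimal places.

¥6,110.48 trillion

Real GDP = Nominal / (price index/100) = 8224.7 / 1.346 = 6110.48.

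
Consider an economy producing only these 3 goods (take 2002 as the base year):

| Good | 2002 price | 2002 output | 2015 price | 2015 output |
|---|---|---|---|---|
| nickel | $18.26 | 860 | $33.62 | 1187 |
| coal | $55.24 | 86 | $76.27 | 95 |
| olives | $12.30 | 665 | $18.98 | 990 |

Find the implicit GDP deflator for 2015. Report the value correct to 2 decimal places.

Nominal GDP 2015 = 33.62·1187 + 76.27·95 + 18.98·990 = 65942.79.
Real GDP 2015 (at 2002 prices) = 18.26·1187 + 55.24·95 + 12.30·990 = 39099.42.
Deflator = Nominal/Real × 100 = 65942.79/39099.42 × 100 = 168.654.

168.65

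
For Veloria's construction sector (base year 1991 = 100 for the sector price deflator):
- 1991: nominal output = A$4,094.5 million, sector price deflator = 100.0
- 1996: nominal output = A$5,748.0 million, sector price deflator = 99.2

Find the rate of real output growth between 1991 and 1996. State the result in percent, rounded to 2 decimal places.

41.52%

Real output 1991 = 4094.5 / 1.000 = 4094.50.
Real output 1996 = 5748.0 / 0.992 = 5794.35.
Real growth = 5794.35 / 4094.50 − 1 = 0.4152.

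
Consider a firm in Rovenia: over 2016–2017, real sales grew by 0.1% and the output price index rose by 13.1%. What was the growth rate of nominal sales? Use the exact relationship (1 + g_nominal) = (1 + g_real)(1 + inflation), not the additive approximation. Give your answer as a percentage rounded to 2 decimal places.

(1 + g_nom) = (1 + g_real)(1 + π) = 1.0010 × 1.1310 = 1.13213.

13.21%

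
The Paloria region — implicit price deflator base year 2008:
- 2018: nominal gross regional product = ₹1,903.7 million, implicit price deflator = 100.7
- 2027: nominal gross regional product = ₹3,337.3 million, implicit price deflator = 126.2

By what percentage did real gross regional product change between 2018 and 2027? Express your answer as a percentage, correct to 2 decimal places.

39.88%

Deflate each year: 2018 → 1903.7/1.007 = 1890.47; 2027 → 3337.3/1.262 = 2644.45.
So real gross regional product changed by 2644.45/1890.47 − 1 = 0.3988, i.e. 39.88%.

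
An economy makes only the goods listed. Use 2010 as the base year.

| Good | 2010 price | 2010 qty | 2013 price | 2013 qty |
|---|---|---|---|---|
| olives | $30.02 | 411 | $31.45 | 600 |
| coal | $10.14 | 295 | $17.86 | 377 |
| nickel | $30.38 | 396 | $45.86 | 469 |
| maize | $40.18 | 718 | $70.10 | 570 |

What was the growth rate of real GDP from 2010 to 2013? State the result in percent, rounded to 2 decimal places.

4.94%

Real GDP 2010 = Nominal GDP 2010 = 30.02·411 + 10.14·295 + 30.38·396 + 40.18·718 = 56209.24.
Real GDP 2013 (at 2010 prices) = 30.02·600 + 10.14·377 + 30.38·469 + 40.18·570 = 58985.60.
Real growth = 58985.60/56209.24 − 1 = 0.0494.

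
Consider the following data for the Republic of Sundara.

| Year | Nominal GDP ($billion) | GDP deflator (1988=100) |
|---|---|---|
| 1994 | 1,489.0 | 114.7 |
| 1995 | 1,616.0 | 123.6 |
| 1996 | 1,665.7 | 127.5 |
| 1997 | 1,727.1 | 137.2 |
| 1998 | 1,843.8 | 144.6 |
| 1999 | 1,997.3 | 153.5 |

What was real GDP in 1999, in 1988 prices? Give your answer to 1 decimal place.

Real GDP 1999 = 1997.3 / 1.535 = 1301.17.

$1,301.2 billion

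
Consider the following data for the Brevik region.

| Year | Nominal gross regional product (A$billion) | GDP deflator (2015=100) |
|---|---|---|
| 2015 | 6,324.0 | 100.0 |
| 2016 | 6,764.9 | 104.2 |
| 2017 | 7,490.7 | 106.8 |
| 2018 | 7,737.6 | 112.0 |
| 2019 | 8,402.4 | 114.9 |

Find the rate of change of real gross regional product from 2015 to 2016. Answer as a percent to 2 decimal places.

Real gross regional product 2015 = 6324.0/1.000 = 6324.00.
Real gross regional product 2016 = 6764.9/1.042 = 6492.23.
Change = 6492.23/6324.00 − 1 = 0.0266.

2.66%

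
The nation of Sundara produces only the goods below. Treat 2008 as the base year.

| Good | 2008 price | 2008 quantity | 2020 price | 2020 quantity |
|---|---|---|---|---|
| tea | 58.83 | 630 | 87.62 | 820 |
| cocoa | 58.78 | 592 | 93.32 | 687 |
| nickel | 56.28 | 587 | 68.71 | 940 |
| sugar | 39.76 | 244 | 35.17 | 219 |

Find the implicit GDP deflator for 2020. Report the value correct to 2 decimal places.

Nominal GDP 2020 = 87.62·820 + 93.32·687 + 68.71·940 + 35.17·219 = 208248.87.
Real GDP 2020 (at 2008 prices) = 58.83·820 + 58.78·687 + 56.28·940 + 39.76·219 = 150233.10.
Deflator = Nominal/Real × 100 = 208248.87/150233.10 × 100 = 138.617.

138.62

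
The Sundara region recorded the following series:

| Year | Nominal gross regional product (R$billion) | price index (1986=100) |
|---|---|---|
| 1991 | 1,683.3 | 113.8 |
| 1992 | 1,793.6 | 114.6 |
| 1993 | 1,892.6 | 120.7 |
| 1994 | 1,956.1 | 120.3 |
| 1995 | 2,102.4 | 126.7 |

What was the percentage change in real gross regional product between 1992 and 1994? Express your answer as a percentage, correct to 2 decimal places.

3.89%

Real gross regional product 1992 = 1793.6/1.146 = 1565.10.
Real gross regional product 1994 = 1956.1/1.203 = 1626.02.
Change = 1626.02/1565.10 − 1 = 0.0389.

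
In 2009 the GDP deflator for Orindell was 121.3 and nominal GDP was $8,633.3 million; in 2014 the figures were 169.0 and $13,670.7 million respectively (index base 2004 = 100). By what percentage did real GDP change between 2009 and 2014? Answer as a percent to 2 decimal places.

13.65%

Real GDP 2009 = 8633.3 / 1.213 = 7117.31.
Real GDP 2014 = 13670.7 / 1.690 = 8089.17.
Real growth = 8089.17 / 7117.31 − 1 = 0.1365.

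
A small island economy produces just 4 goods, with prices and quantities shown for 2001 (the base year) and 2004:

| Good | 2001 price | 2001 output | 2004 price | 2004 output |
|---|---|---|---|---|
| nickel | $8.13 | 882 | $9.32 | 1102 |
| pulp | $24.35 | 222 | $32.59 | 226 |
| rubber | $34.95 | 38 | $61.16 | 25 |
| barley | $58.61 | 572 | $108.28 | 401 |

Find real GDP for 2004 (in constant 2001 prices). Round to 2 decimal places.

Real GDP 2004 = Σ (p_2001 × q_2004) = 8.13·1102 + 24.35·226 + 34.95·25 + 58.61·401 = 38838.72.

$38838.72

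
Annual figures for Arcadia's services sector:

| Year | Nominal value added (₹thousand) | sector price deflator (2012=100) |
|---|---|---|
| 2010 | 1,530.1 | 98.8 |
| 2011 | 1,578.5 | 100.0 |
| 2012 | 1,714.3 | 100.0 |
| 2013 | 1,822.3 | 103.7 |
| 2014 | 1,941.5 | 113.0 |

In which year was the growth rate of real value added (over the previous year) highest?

2011: real = 1578.5/1.000 = 1578.50; growth vs 2010 (1548.68) = 1.93%.
2012: real = 1714.3/1.000 = 1714.30; growth vs 2011 (1578.50) = 8.60%.
2013: real = 1822.3/1.037 = 1757.28; growth vs 2012 (1714.30) = 2.51%.
2014: real = 1941.5/1.130 = 1718.14; growth vs 2013 (1757.28) = -2.23%.

2012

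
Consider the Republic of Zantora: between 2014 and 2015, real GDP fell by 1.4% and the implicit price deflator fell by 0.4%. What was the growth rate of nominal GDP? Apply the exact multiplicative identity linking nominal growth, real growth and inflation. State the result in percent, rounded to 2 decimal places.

-1.79%

(1 + g_nom) = (1 + g_real)(1 + π) = 0.9860 × 0.9960 = 0.98206.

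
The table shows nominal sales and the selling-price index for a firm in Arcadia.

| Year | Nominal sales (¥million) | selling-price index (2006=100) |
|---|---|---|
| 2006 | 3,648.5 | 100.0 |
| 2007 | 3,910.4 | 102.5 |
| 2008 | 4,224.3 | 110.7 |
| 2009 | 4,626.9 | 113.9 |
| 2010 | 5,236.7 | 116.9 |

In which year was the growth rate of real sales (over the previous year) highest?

2010

2007: real = 3910.4/1.025 = 3815.02; growth vs 2006 (3648.50) = 4.56%.
2008: real = 4224.3/1.107 = 3815.99; growth vs 2007 (3815.02) = 0.03%.
2009: real = 4626.9/1.139 = 4062.25; growth vs 2008 (3815.99) = 6.45%.
2010: real = 5236.7/1.169 = 4479.64; growth vs 2009 (4062.25) = 10.27%.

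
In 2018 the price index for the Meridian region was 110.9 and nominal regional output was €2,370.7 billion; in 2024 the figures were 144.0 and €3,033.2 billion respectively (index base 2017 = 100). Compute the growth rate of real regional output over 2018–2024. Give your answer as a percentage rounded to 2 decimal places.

-1.46%

Deflate each year: 2018 → 2370.7/1.109 = 2137.69; 2024 → 3033.2/1.440 = 2106.39.
So real regional output changed by 2106.39/2137.69 − 1 = -0.0146, i.e. -1.46%.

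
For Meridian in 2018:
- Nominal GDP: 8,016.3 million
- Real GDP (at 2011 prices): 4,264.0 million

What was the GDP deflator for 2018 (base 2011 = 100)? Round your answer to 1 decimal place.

GDP deflator = (Nominal / Real) × 100 = 8016.3 / 4264.0 × 100 = 188.00.

188.0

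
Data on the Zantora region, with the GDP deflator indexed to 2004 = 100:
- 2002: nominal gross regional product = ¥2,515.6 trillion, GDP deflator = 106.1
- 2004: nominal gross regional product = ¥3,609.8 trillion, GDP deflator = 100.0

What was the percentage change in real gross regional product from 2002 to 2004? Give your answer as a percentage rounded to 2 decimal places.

52.25%

Deflate each year: 2002 → 2515.6/1.061 = 2370.97; 2004 → 3609.8/1.000 = 3609.80.
So real gross regional product changed by 3609.80/2370.97 − 1 = 0.5225, i.e. 52.25%.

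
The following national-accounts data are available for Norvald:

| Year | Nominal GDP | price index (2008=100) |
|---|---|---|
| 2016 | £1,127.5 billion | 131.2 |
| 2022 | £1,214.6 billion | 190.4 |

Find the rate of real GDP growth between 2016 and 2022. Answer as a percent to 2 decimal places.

Deflate each year: 2016 → 1127.5/1.312 = 859.38; 2022 → 1214.6/1.904 = 637.92.
So real GDP changed by 637.92/859.38 − 1 = -0.2577, i.e. -25.77%.

-25.77%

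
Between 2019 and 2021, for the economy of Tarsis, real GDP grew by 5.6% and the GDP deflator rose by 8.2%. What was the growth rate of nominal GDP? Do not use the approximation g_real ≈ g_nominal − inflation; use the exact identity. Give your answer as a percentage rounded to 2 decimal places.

14.26%

(1 + g_nom) = (1 + g_real)(1 + π) = 1.0560 × 1.0820 = 1.14259.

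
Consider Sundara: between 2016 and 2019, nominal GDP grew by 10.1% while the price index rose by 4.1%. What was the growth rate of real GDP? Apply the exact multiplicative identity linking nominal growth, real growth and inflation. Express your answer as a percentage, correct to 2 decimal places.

(1 + g_nom) = (1 + g_real)(1 + π), so g_real = 1.1010 / 1.0410 − 1 = 0.05764.

5.76%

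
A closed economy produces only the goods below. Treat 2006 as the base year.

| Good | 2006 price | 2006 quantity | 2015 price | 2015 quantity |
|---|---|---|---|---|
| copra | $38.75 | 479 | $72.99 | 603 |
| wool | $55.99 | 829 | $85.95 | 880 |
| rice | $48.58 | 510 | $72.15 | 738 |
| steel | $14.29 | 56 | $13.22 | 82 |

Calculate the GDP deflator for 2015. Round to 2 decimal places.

158.65

Nominal GDP 2015 = 72.99·603 + 85.95·880 + 72.15·738 + 13.22·82 = 173979.71.
Real GDP 2015 (at 2006 prices) = 38.75·603 + 55.99·880 + 48.58·738 + 14.29·82 = 109661.27.
Deflator = Nominal/Real × 100 = 173979.71/109661.27 × 100 = 158.652.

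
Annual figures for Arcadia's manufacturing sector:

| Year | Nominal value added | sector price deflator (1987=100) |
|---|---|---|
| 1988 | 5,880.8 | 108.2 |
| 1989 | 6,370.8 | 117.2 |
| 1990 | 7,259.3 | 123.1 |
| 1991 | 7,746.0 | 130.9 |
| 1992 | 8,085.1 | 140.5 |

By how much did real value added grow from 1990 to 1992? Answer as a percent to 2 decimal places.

Real value added 1990 = 7259.3/1.231 = 5897.08.
Real value added 1992 = 8085.1/1.405 = 5754.52.
Change = 5754.52/5897.08 − 1 = -0.0242.

-2.42%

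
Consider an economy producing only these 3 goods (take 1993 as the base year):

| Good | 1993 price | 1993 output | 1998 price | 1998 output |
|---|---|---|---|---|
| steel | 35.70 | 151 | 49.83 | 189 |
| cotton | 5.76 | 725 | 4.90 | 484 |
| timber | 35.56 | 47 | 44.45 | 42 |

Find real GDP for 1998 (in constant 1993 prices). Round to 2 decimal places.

11028.66

Real GDP 1998 = Σ (p_1993 × q_1998) = 35.70·189 + 5.76·484 + 35.56·42 = 11028.66.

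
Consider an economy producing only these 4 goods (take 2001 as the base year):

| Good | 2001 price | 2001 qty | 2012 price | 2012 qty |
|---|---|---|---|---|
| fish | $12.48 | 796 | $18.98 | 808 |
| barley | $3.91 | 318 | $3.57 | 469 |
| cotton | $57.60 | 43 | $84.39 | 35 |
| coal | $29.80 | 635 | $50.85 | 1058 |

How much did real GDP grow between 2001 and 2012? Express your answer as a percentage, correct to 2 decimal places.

Real GDP 2001 = Nominal GDP 2001 = 12.48·796 + 3.91·318 + 57.60·43 + 29.80·635 = 32577.26.
Real GDP 2012 (at 2001 prices) = 12.48·808 + 3.91·469 + 57.60·35 + 29.80·1058 = 45462.03.
Real growth = 45462.03/32577.26 − 1 = 0.3955.

39.55%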